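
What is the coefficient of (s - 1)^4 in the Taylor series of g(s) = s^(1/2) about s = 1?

[(s - 1)^0] = 1;  [(s - 1)^1] = 1/2;  [(s - 1)^2] = -1/8;  [(s - 1)^3] = 1/16;  [(s - 1)^4] = -5/128.

-5/128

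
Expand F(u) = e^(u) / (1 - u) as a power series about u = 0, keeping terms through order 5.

163*u^5/60 + 65*u^4/24 + 8*u^3/3 + 5*u^2/2 + 2*u + 1

Write out both Maclaurin series and multiply, keeping only the needed powers.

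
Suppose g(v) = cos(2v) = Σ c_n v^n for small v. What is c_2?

g(0) = 1
g′(0) = 0
g′′(0) = -4
Dividing each by k! gives the coefficients c_0, ..., c_2.

-2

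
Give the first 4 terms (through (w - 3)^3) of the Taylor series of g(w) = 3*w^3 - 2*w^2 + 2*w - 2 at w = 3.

3*(w - 3)^3 + 25*(w - 3)^2 + 71*(w - 3) + 67

g(3) = 67
g′(3) = 71
g′′(3) = 50
g′′′(3) = 18
Dividing each by k! gives the coefficients c_0, ..., c_3.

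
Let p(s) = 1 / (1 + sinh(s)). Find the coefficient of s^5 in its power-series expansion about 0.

Write 1/(1+u) = 1 - u + u^2 - u^3 + ... and substitute the series for u.
p(0) = 1
p′(0) = -1
p′′(0) = 2
p′′′(0) = -7
p^(4)(0) = 32
p^(5)(0) = -181

-181/120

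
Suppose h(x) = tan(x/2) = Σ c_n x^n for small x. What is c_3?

Use the known series and substitute for the argument.
h(0) = 0
h′(0) = 1/2
h′′(0) = 0
h′′′(0) = 1/4
So c_3 = h′′′(0)/3! = 1/24.

1/24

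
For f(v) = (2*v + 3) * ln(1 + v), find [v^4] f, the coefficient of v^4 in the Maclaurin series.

Distribute the polynomial across the series and collect like powers.
f(0) = 0
f′(0) = 3
f′′(0) = 1
f′′′(0) = 0
f^(4)(0) = -2
So c_4 = f^(4)(0)/4! = -1/12.

-1/12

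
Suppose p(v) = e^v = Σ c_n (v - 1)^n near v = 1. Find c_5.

e/120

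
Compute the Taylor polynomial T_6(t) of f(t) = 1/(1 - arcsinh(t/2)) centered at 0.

23*t^6/2880 + 23*t^5/1280 + t^4/24 + 5*t^3/48 + t^2/4 + t/2 + 1

Compose series: expand the inner function first, then feed it into the outer expansion.
f(0) = 1
f′(0) = 1/2
f′′(0) = 1/2
f′′′(0) = 5/8
f^(4)(0) = 1
f^(5)(0) = 69/32
f^(6)(0) = 23/4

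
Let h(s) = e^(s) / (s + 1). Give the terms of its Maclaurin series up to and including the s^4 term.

3*s^4/8 - s^3/3 + s^2/2 + 1

Use 1/(1 - r) = Σ r^k on the denominator, then take the Cauchy product.
[s^0] = 1;  [s^1] = 0;  [s^2] = 1/2;  [s^3] = -1/3;  [s^4] = 3/8.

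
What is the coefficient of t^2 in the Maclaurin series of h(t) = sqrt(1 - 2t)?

h(0) = 1
h′(0) = -1
h′′(0) = -1
So c_2 = h′′(0)/2! = -1/2.

-1/2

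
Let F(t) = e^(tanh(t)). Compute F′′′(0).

-1

Plug the Maclaurin series of the inner function into that of the outer and collect terms.
The coefficient of t^3 in the expansion is -1/6, so F′′′(0) = 3! * (-1/6) = -1.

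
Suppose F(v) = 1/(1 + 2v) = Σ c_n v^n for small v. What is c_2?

F(0) = 1
F′(0) = -2
F′′(0) = 8

4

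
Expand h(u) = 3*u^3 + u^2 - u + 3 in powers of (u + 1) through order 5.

3*(u + 1)^3 - 8*(u + 1)^2 + 6*(u + 1) + 2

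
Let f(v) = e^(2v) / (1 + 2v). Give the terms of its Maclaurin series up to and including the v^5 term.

-176*v^5/15 + 6*v^4 - 8*v^3/3 + 2*v^2 + 1

Multiply the two series term by term and collect like powers.
[v^0] = 1;  [v^1] = 0;  [v^2] = 2;  [v^3] = -8/3;  [v^4] = 6;  [v^5] = -176/15.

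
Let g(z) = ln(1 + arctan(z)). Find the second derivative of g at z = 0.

Compose series: expand the inner function first, then feed it into the outer expansion.
From the series, [z^2] g = -1/2; multiply by 2! = 2 to get -1.

-1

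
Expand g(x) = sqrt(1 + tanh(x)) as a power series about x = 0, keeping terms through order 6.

-721*x^6/46080 + 121*x^5/3840 + 17*x^4/384 - 5*x^3/48 - x^2/8 + x/2 + 1

Substitute the inner expansion into the outer series and collect powers.
g(0) = 1
g′(0) = 1/2
g′′(0) = -1/4
g′′′(0) = -5/8
g^(4)(0) = 17/16
g^(5)(0) = 121/32
g^(6)(0) = -721/64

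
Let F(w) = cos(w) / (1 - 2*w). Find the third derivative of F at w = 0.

Use 1/(1 - r) = Σ r^k on the denominator, then take the Cauchy product.
From the series, [w^3] F = 7; multiply by 3! = 6 to get 42.

42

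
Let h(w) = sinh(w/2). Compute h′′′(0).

The coefficient of w^3 in the expansion is 1/48, so h′′′(0) = 3! * (1/48) = 1/8.

1/8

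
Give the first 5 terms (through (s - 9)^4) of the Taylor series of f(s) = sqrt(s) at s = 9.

-5*(s - 9)^4/279936 + (s - 9)^3/3888 - (s - 9)^2/216 + (s - 9)/6 + 3

Use the known series and substitute for the argument.
[(s - 9)^0] = 3;  [(s - 9)^1] = 1/6;  [(s - 9)^2] = -1/216;  [(s - 9)^3] = 1/3888;  [(s - 9)^4] = -5/279936.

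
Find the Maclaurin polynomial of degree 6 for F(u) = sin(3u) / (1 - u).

21*u^6/40 + 21*u^5/40 - 3*u^4/2 - 3*u^3/2 + 3*u^2 + 3*u

Write out both Maclaurin series and multiply, keeping only the needed powers.
[u^0] = 0;  [u^1] = 3;  [u^2] = 3;  [u^3] = -3/2;  [u^4] = -3/2;  [u^5] = 21/40;  [u^6] = 21/40.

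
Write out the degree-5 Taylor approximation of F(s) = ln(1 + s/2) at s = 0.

s^5/160 - s^4/64 + s^3/24 - s^2/8 + s/2

Compute the successive derivatives at the expansion point and divide by k!.
[s^0] = 0;  [s^1] = 1/2;  [s^2] = -1/8;  [s^3] = 1/24;  [s^4] = -1/64;  [s^5] = 1/160.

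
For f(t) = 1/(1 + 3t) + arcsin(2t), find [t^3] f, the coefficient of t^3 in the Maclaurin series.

-77/3

Expand each term separately and add.
f(0) = 1
f′(0) = -1
f′′(0) = 18
f′′′(0) = -154
So c_3 = f′′′(0)/3! = -77/3.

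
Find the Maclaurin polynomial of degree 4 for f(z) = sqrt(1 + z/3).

[z^0] = 1;  [z^1] = 1/6;  [z^2] = -1/72;  [z^3] = 1/432;  [z^4] = -5/10368.

-5*z^4/10368 + z^3/432 - z^2/72 + z/6 + 1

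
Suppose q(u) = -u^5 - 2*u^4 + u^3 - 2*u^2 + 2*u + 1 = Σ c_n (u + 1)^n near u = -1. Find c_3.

-1

Compute the successive derivatives at the expansion point and divide by k!.
q(-1) = -5
q′(-1) = 12
q′′(-1) = -14
q′′′(-1) = -6
So c_3 = q′′′(-1)/3! = -1.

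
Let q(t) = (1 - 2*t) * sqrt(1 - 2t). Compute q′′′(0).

Multiply each power in the prefactor through the base expansion.
From the series, [t^3] q = 1/2; multiply by 3! = 6 to get 3.

3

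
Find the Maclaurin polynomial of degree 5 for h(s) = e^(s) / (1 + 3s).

-10447*s^5/60 + 1393*s^4/24 - 58*s^3/3 + 13*s^2/2 - 2*s + 1

Multiply the two series term by term and collect like powers.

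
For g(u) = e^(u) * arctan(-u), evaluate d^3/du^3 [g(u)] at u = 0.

-1

Expand each factor separately, then convolve coefficients.
From the series, [u^3] g = -1/6; multiply by 3! = 6 to get -1.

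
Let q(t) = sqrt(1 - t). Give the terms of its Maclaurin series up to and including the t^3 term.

Differentiate repeatedly and evaluate at the center.
[t^0] = 1;  [t^1] = -1/2;  [t^2] = -1/8;  [t^3] = -1/16.

-t^3/16 - t^2/8 - t/2 + 1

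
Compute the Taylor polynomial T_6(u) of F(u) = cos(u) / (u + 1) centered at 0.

389*u^6/720 - 13*u^5/24 + 13*u^4/24 - u^3/2 + u^2/2 - u + 1

Expand 1/(denominator) as a geometric series and multiply by the numerator's series.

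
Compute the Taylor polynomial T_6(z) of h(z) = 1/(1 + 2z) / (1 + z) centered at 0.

Multiply the two series term by term and collect like powers.
h(0) = 1
h′(0) = -3
h′′(0) = 14
h′′′(0) = -90
h^(4)(0) = 744
h^(5)(0) = -7560
h^(6)(0) = 91440
The Taylor polynomial is Σ h^(k)(0)/k! · z^k.

127*z^6 - 63*z^5 + 31*z^4 - 15*z^3 + 7*z^2 - 3*z + 1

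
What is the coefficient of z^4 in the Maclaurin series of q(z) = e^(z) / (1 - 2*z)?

Multiply the numerator's expansion by the denominator's geometric series.
q(0) = 1
q′(0) = 3
q′′(0) = 13
q′′′(0) = 79
q^(4)(0) = 633
So c_4 = q^(4)(0)/4! = 211/8.

211/8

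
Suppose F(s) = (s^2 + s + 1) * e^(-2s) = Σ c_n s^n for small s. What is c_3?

Distribute the polynomial across the series and collect like powers.
[s^0] = 1;  [s^1] = -1;  [s^2] = 1;  [s^3] = -4/3.
So c_3 = F′′′(0)/3! = -4/3.

-4/3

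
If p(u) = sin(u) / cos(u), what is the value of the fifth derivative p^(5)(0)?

Invert the denominator's series and multiply.
The coefficient of u^5 in the expansion is 2/15, so p^(5)(0) = 5! * (2/15) = 16.

16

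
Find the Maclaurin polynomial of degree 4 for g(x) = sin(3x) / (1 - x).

Multiply the two series term by term and collect like powers.
g(0) = 0
g′(0) = 3
g′′(0) = 6
g′′′(0) = -9
g^(4)(0) = -36

-3*x^4/2 - 3*x^3/2 + 3*x^2 + 3*x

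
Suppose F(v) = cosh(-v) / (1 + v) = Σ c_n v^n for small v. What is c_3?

Multiply the two series term by term and collect like powers.
F(0) = 1
F′(0) = -1
F′′(0) = 3
F′′′(0) = -9
The Taylor polynomial is Σ F^(k)(0)/k! · v^k.

-3/2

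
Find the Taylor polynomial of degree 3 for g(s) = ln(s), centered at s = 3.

g(3) = ln(3)
g′(3) = 1/3
g′′(3) = -1/9
g′′′(3) = 2/27

(s - 3)^3/81 - (s - 3)^2/18 + (s - 3)/3 + ln(3)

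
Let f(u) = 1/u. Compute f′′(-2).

-1/4

The coefficient of (u + 2)^2 in the expansion is -1/8, so f′′(-2) = 2! * (-1/8) = -1/4.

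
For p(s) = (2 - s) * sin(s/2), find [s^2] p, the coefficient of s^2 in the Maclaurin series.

-1/2

Multiply each power in the prefactor through the base expansion.
p(0) = 0
p′(0) = 1
p′′(0) = -1
So c_2 = p′′(0)/2! = -1/2.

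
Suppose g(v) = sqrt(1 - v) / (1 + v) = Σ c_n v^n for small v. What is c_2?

11/8

Expand each factor separately, then convolve coefficients.
g(0) = 1
g′(0) = -3/2
g′′(0) = 11/4
Then c_k = g^(k)(0)/k! gives each Taylor coefficient.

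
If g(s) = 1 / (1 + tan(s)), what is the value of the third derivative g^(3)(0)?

-8

Use the geometric series for the reciprocal, then substitute.
From the series, [s^3] g = -4/3; multiply by 3! = 6 to get -8.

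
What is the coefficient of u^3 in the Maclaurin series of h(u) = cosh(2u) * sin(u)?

Expand each factor separately, then convolve coefficients.
[u^0] = 0;  [u^1] = 1;  [u^2] = 0;  [u^3] = 11/6.

11/6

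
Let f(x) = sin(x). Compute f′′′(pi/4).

The coefficient of (x - pi/4)^3 in the expansion is -sqrt(2)/12, so f′′′(pi/4) = 3! * (-sqrt(2)/12) = -sqrt(2)/2.

-sqrt(2)/2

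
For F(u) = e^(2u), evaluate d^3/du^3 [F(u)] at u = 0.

Compute the successive derivatives at the expansion point and divide by k!.
The coefficient of u^3 in the expansion is 4/3, so F′′′(0) = 3! * (4/3) = 8.

8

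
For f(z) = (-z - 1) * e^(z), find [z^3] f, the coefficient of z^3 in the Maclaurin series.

Multiply each power in the prefactor through the base expansion.
f(0) = -1
f′(0) = -2
f′′(0) = -3
f′′′(0) = -4

-2/3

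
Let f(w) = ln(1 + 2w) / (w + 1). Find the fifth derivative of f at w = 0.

Multiply the numerator's expansion by the denominator's geometric series.
From the series, [w^5] f = 256/15; multiply by 5! = 120 to get 2048.

2048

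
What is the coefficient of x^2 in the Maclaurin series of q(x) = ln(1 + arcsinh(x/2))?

-1/8

Plug the Maclaurin series of the inner function into that of the outer and collect terms.
q(0) = 0
q′(0) = 1/2
q′′(0) = -1/4
Then c_k = q^(k)(0)/k! gives each Taylor coefficient.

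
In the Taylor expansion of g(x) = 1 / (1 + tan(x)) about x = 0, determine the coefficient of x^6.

122/45

Write 1/(1+u) = 1 - u + u^2 - u^3 + ... and substitute the series for u.
g(0) = 1
g′(0) = -1
g′′(0) = 2
g′′′(0) = -8
g^(4)(0) = 40
g^(5)(0) = -256
g^(6)(0) = 1952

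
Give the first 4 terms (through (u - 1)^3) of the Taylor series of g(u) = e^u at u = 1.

Compute the successive derivatives at the expansion point and divide by k!.
g(1) = e
g′(1) = e
g′′(1) = e
g′′′(1) = e
Then c_k = g^(k)(1)/k! gives each Taylor coefficient.

e*(u - 1)^3/6 + e*(u - 1)^2/2 + e*(u - 1) + e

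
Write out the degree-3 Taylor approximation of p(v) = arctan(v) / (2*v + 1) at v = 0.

11*v^3/3 - 2*v^2 + v

Multiply the numerator's expansion by the denominator's geometric series.
p(0) = 0
p′(0) = 1
p′′(0) = -4
p′′′(0) = 22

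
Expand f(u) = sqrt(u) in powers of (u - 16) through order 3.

(u - 16)^3/16384 - (u - 16)^2/512 + (u - 16)/8 + 4

Differentiate repeatedly and evaluate at the center.
[(u - 16)^0] = 4;  [(u - 16)^1] = 1/8;  [(u - 16)^2] = -1/512;  [(u - 16)^3] = 1/16384.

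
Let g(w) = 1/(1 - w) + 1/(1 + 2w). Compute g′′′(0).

-42

Expand each term separately and add.
From the series, [w^3] g = -7; multiply by 3! = 6 to get -42.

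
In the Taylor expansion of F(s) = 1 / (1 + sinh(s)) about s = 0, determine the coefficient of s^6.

Expand as Σ (-1)^k u^k with u equal to the inner function's series.
[s^0] = 1;  [s^1] = -1;  [s^2] = 1;  [s^3] = -7/6;  [s^4] = 4/3;  [s^5] = -181/120;  [s^6] = 77/45.
So c_6 = F^(6)(0)/6! = 77/45.

77/45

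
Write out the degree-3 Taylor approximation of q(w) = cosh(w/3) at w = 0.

q(0) = 1
q′(0) = 0
q′′(0) = 1/9
q′′′(0) = 0

w^2/18 + 1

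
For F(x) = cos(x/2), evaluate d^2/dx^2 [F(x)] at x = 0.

-1/4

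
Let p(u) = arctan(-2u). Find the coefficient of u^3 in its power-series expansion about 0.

p(0) = 0
p′(0) = -2
p′′(0) = 0
p′′′(0) = 16

8/3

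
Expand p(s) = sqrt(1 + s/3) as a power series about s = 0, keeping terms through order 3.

s^3/432 - s^2/72 + s/6 + 1

Differentiate repeatedly and evaluate at the center.
p(0) = 1
p′(0) = 1/6
p′′(0) = -1/36
p′′′(0) = 1/72
Then c_k = p^(k)(0)/k! gives each Taylor coefficient.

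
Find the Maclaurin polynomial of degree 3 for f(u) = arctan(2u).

-8*u^3/3 + 2*u

Differentiate repeatedly and evaluate at the center.
f(0) = 0
f′(0) = 2
f′′(0) = 0
f′′′(0) = -16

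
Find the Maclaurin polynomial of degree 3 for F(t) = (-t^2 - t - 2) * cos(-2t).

2*t^3 + 3*t^2 - t - 2

Multiply each power in the prefactor through the base expansion.
[t^0] = -2;  [t^1] = -1;  [t^2] = 3;  [t^3] = 2.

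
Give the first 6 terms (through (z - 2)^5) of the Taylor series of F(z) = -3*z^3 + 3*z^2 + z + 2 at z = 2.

-3*(z - 2)^3 - 15*(z - 2)^2 - 23*(z - 2) - 8

Differentiate repeatedly and evaluate at the center.
F(2) = -8
F′(2) = -23
F′′(2) = -30
F′′′(2) = -18
F^(4)(2) = 0
F^(5)(2) = 0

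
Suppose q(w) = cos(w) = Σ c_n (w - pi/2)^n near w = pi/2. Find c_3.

1/6

Compute the successive derivatives at the expansion point and divide by k!.
q(pi/2) = 0
q′(pi/2) = -1
q′′(pi/2) = 0
q′′′(pi/2) = 1
Dividing each by k! gives the coefficients c_0, ..., c_3.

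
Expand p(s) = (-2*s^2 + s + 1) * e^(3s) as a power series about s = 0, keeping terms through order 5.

-18*s^5/5 - 9*s^4/8 + 3*s^3 + 11*s^2/2 + 4*s + 1

Distribute the polynomial across the series and collect like powers.
p(0) = 1
p′(0) = 4
p′′(0) = 11
p′′′(0) = 18
p^(4)(0) = -27
p^(5)(0) = -432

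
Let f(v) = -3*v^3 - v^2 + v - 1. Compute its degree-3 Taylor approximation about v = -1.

-3*(v + 1)^3 + 8*(v + 1)^2 - 6*(v + 1)

Use the known series and substitute for the argument.
f(-1) = 0
f′(-1) = -6
f′′(-1) = 16
f′′′(-1) = -18
Then c_k = f^(k)(-1)/k! gives each Taylor coefficient.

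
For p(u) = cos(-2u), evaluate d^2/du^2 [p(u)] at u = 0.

Apply the Taylor formula c_k = f^(k)(a)/k!.
From the series, [u^2] p = -2; multiply by 2! = 2 to get -4.

-4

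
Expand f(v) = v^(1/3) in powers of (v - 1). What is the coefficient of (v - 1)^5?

Use the known series and substitute for the argument.
So c_5 = f^(5)(1)/5! = 22/729.

22/729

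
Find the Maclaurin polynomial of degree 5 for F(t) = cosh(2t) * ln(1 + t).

23*t^5/15 - 5*t^4/4 + 7*t^3/3 - t^2/2 + t

Write out both Maclaurin series and multiply, keeping only the needed powers.
F(0) = 0
F′(0) = 1
F′′(0) = -1
F′′′(0) = 14
F^(4)(0) = -30
F^(5)(0) = 184
Then c_k = F^(k)(0)/k! gives each Taylor coefficient.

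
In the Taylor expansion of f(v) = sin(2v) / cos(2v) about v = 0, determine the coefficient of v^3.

8/3

Invert the denominator's series and multiply.
[v^0] = 0;  [v^1] = 2;  [v^2] = 0;  [v^3] = 8/3.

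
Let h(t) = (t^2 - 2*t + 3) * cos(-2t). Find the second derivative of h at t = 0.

Shift and add copies of the series according to the polynomial's terms.
From the series, [t^2] h = -5; multiply by 2! = 2 to get -10.

-10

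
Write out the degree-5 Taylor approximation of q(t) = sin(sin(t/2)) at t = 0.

Plug the Maclaurin series of the inner function into that of the outer and collect terms.
q(0) = 0
q′(0) = 1/2
q′′(0) = 0
q′′′(0) = -1/4
q^(4)(0) = 0
q^(5)(0) = 3/8
Dividing each by k! gives the coefficients c_0, ..., c_5.

t^5/320 - t^3/24 + t/2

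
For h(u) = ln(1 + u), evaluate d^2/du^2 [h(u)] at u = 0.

Compute the successive derivatives at the expansion point and divide by k!.
From the series, [u^2] h = -1/2; multiply by 2! = 2 to get -1.

-1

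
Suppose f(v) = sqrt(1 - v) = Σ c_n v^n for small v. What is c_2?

-1/8

Use the known series and substitute for the argument.
[v^0] = 1;  [v^1] = -1/2;  [v^2] = -1/8.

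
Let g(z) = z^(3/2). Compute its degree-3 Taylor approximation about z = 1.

g(1) = 1
g′(1) = 3/2
g′′(1) = 3/4
g′′′(1) = -3/8

-(z - 1)^3/16 + 3*(z - 1)^2/8 + 3*(z - 1)/2 + 1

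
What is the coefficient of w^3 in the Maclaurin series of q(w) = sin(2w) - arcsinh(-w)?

-3/2

Add the two expansions coefficient-wise.
q(0) = 0
q′(0) = 3
q′′(0) = 0
q′′′(0) = -9
So c_3 = q′′′(0)/3! = -3/2.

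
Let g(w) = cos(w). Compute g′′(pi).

The coefficient of (w - pi)^2 in the expansion is 1/2, so g′′(pi) = 2! * (1/2) = 1.

1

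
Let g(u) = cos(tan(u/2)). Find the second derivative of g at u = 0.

-1/4

Let u equal the inner series; expand the outer function in u and truncate.
The coefficient of u^2 in the expansion is -1/8, so g′′(0) = 2! * (-1/8) = -1/4.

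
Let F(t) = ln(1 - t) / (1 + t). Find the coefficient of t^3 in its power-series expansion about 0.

Write out both Maclaurin series and multiply, keeping only the needed powers.
F(0) = 0
F′(0) = -1
F′′(0) = 1
F′′′(0) = -5

-5/6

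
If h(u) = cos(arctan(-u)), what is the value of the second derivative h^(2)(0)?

-1

Plug the Maclaurin series of the inner function into that of the outer and collect terms.
From the series, [u^2] h = -1/2; multiply by 2! = 2 to get -1.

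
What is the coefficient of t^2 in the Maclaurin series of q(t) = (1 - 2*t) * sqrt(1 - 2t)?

3/2

Distribute the polynomial across the series and collect like powers.
q(0) = 1
q′(0) = -3
q′′(0) = 3
Dividing each by k! gives the coefficients c_0, ..., c_2.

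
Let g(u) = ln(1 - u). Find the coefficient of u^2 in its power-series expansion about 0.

Differentiate repeatedly and evaluate at the center.
g(0) = 0
g′(0) = -1
g′′(0) = -1
The Taylor polynomial is Σ g^(k)(0)/k! · u^k.

-1/2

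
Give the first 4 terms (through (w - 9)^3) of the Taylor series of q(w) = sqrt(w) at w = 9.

(w - 9)^3/3888 - (w - 9)^2/216 + (w - 9)/6 + 3

q(9) = 3
q′(9) = 1/6
q′′(9) = -1/108
q′′′(9) = 1/648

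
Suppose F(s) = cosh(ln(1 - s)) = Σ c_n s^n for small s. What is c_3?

1/2

Compose series: expand the inner function first, then feed it into the outer expansion.
F(0) = 1
F′(0) = 0
F′′(0) = 1
F′′′(0) = 3
The Taylor polynomial is Σ F^(k)(0)/k! · s^k.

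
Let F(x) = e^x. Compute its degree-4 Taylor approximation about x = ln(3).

F(ln(3)) = 3
F′(ln(3)) = 3
F′′(ln(3)) = 3
F′′′(ln(3)) = 3
F^(4)(ln(3)) = 3
Then c_k = F^(k)(ln(3))/k! gives each Taylor coefficient.

(x - ln(3))^4/8 + (x - ln(3))^3/2 + 3*(x - ln(3))^2/2 + 3*(x - ln(3)) + 3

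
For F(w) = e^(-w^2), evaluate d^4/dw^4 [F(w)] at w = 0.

From the series, [w^4] F = 1/2; multiply by 4! = 24 to get 12.

12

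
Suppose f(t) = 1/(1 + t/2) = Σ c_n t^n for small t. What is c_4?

1/16

f(0) = 1
f′(0) = -1/2
f′′(0) = 1/2
f′′′(0) = -3/4
f^(4)(0) = 3/2
So c_4 = f^(4)(0)/4! = 1/16.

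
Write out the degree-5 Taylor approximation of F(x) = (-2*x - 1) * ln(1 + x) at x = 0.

3*x^5/10 - 5*x^4/12 + 2*x^3/3 - 3*x^2/2 - x

Multiply each power in the prefactor through the base expansion.
F(0) = 0
F′(0) = -1
F′′(0) = -3
F′′′(0) = 4
F^(4)(0) = -10
F^(5)(0) = 36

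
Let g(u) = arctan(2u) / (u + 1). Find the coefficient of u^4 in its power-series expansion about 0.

2/3

Use 1/(1 - r) = Σ r^k on the denominator, then take the Cauchy product.
g(0) = 0
g′(0) = 2
g′′(0) = -4
g′′′(0) = -4
g^(4)(0) = 16
So c_4 = g^(4)(0)/4! = 2/3.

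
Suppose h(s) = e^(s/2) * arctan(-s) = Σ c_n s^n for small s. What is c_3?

5/24

Expand each factor separately, then convolve coefficients.
[s^0] = 0;  [s^1] = -1;  [s^2] = -1/2;  [s^3] = 5/24.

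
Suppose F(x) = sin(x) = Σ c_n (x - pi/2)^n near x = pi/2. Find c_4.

[(x - pi/2)^0] = 1;  [(x - pi/2)^1] = 0;  [(x - pi/2)^2] = -1/2;  [(x - pi/2)^3] = 0;  [(x - pi/2)^4] = 1/24.

1/24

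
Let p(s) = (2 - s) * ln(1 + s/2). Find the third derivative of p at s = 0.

5/4

Multiply each power in the prefactor through the base expansion.
The coefficient of s^3 in the expansion is 5/24, so p′′′(0) = 3! * (5/24) = 5/4.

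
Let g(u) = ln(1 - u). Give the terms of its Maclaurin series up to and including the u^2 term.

g(0) = 0
g′(0) = -1
g′′(0) = -1

-u^2/2 - u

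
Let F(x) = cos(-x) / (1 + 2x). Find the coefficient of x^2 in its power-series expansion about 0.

7/2

Expand each factor separately, then convolve coefficients.
F(0) = 1
F′(0) = -2
F′′(0) = 7
So c_2 = F′′(0)/2! = 7/2.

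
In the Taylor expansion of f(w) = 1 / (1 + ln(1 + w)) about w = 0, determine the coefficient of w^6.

Use the geometric series for the reciprocal, then substitute.
f(0) = 1
f′(0) = -1
f′′(0) = 3
f′′′(0) = -14
f^(4)(0) = 88
f^(5)(0) = -694
f^(6)(0) = 6578

3289/360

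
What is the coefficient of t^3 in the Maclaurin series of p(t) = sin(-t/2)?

1/48

p(0) = 0
p′(0) = -1/2
p′′(0) = 0
p′′′(0) = 1/8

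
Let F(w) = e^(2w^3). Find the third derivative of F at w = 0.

12

From the series, [w^3] F = 2; multiply by 3! = 6 to get 12.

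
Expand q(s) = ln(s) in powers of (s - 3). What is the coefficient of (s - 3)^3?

1/81

[(s - 3)^0] = ln(3);  [(s - 3)^1] = 1/3;  [(s - 3)^2] = -1/18;  [(s - 3)^3] = 1/81.
So c_3 = q′′′(3)/3! = 1/81.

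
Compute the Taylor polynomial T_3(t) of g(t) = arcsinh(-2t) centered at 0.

4*t^3/3 - 2*t

g(0) = 0
g′(0) = -2
g′′(0) = 0
g′′′(0) = 8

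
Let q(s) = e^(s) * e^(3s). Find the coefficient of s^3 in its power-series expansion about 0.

Multiply the two series term by term and collect like powers.

32/3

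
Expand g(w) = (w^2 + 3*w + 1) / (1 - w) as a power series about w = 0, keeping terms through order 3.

Distribute the polynomial across the series and collect like powers.
g(0) = 1
g′(0) = 4
g′′(0) = 10
g′′′(0) = 30
Dividing each by k! gives the coefficients c_0, ..., c_3.

5*w^3 + 5*w^2 + 4*w + 1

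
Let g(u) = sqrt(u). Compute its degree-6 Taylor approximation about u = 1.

-21*(u - 1)^6/1024 + 7*(u - 1)^5/256 - 5*(u - 1)^4/128 + (u - 1)^3/16 - (u - 1)^2/8 + (u - 1)/2 + 1

Apply the Taylor formula c_k = f^(k)(a)/k!.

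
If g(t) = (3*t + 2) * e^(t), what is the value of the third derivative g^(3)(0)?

11

Distribute the polynomial across the series and collect like powers.
The coefficient of t^3 in the expansion is 11/6, so g′′′(0) = 3! * (11/6) = 11.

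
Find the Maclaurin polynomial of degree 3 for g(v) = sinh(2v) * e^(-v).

Expand each factor separately, then convolve coefficients.
[v^0] = 0;  [v^1] = 2;  [v^2] = -2;  [v^3] = 7/3.

7*v^3/3 - 2*v^2 + 2*v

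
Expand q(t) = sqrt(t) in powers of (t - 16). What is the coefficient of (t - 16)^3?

Apply the Taylor formula c_k = f^(k)(a)/k!.
So c_3 = q′′′(16)/3! = 1/16384.

1/16384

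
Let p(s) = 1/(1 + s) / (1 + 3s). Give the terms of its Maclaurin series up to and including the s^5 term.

Take the Cauchy product of the two expansions.

-364*s^5 + 121*s^4 - 40*s^3 + 13*s^2 - 4*s + 1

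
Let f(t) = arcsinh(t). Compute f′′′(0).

-1

The coefficient of t^3 in the expansion is -1/6, so f′′′(0) = 3! * (-1/6) = -1.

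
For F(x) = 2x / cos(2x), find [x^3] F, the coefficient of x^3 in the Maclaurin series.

Divide the numerator series by the denominator series (power-series long division).
F(0) = 0
F′(0) = 2
F′′(0) = 0
F′′′(0) = 24
So c_3 = F′′′(0)/3! = 4.

4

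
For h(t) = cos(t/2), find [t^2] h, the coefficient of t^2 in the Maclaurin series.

-1/8

h(0) = 1
h′(0) = 0
h′′(0) = -1/4
So c_2 = h′′(0)/2! = -1/8.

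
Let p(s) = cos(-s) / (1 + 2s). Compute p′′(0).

Write out both Maclaurin series and multiply, keeping only the needed powers.
From the series, [s^2] p = 7/2; multiply by 2! = 2 to get 7.

7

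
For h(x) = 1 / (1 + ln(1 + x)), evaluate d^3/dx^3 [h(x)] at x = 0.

-14

Expand as Σ (-1)^k u^k with u equal to the inner function's series.
The coefficient of x^3 in the expansion is -7/3, so h′′′(0) = 3! * (-7/3) = -14.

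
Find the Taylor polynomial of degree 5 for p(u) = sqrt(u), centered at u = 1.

7*(u - 1)^5/256 - 5*(u - 1)^4/128 + (u - 1)^3/16 - (u - 1)^2/8 + (u - 1)/2 + 1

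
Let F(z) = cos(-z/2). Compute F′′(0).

From the series, [z^2] F = -1/8; multiply by 2! = 2 to get -1/4.

-1/4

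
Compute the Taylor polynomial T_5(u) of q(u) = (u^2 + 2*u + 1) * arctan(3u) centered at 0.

Shift and add copies of the series according to the polynomial's terms.
[u^0] = 0;  [u^1] = 3;  [u^2] = 6;  [u^3] = -6;  [u^4] = -18;  [u^5] = 198/5.

198*u^5/5 - 18*u^4 - 6*u^3 + 6*u^2 + 3*u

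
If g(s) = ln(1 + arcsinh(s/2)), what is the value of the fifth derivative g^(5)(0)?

Compose series: expand the inner function first, then feed it into the outer expansion.
The coefficient of s^5 in the expansion is 13/3840, so g^(5)(0) = 5! * (13/3840) = 13/32.

13/32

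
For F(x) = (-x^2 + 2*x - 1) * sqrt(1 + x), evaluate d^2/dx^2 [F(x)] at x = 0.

Multiply each power in the prefactor through the base expansion.
From the series, [x^2] F = 1/8; multiply by 2! = 2 to get 1/4.

1/4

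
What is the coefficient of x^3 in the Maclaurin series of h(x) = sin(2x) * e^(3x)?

Expand each factor separately, then convolve coefficients.
h(0) = 0
h′(0) = 2
h′′(0) = 12
h′′′(0) = 46
Then c_k = h^(k)(0)/k! gives each Taylor coefficient.

23/3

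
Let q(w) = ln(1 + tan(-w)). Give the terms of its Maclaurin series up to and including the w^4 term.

Plug the Maclaurin series of the inner function into that of the outer and collect terms.
q(0) = 0
q′(0) = -1
q′′(0) = -1
q′′′(0) = -4
q^(4)(0) = -14
The Taylor polynomial is Σ q^(k)(0)/k! · w^k.

-7*w^4/12 - 2*w^3/3 - w^2/2 - w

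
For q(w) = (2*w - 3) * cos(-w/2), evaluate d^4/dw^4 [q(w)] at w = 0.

-3/16

Shift and add copies of the series according to the polynomial's terms.
The coefficient of w^4 in the expansion is -1/128, so q^(4)(0) = 4! * (-1/128) = -3/16.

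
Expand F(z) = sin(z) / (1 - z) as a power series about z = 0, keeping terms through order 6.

Write out both Maclaurin series and multiply, keeping only the needed powers.
F(0) = 0
F′(0) = 1
F′′(0) = 2
F′′′(0) = 5
F^(4)(0) = 20
F^(5)(0) = 101
F^(6)(0) = 606

101*z^6/120 + 101*z^5/120 + 5*z^4/6 + 5*z^3/6 + z^2 + z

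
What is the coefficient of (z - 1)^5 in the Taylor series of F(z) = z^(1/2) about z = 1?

7/256

F(1) = 1
F′(1) = 1/2
F′′(1) = -1/4
F′′′(1) = 3/8
F^(4)(1) = -15/16
F^(5)(1) = 105/32
So c_5 = F^(5)(1)/5! = 7/256.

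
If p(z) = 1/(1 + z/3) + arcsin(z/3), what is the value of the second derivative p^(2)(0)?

Add the two expansions coefficient-wise.
The coefficient of z^2 in the expansion is 1/9, so p′′(0) = 2! * (1/9) = 2/9.

2/9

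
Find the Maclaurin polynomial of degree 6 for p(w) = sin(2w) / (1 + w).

-14*w^6/15 + 14*w^5/15 - 2*w^4/3 + 2*w^3/3 - 2*w^2 + 2*w

Multiply the two series term by term and collect like powers.
p(0) = 0
p′(0) = 2
p′′(0) = -4
p′′′(0) = 4
p^(4)(0) = -16
p^(5)(0) = 112
p^(6)(0) = -672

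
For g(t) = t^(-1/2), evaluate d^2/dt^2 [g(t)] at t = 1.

3/4

From the series, [(t - 1)^2] g = 3/8; multiply by 2! = 2 to get 3/4.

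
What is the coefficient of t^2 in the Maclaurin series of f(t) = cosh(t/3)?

f(0) = 1
f′(0) = 0
f′′(0) = 1/9

1/18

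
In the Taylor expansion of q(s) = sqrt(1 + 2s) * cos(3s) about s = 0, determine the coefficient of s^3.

Take the Cauchy product of the two expansions.
q(0) = 1
q′(0) = 1
q′′(0) = -10
q′′′(0) = -24
So c_3 = q′′′(0)/3! = -4.

-4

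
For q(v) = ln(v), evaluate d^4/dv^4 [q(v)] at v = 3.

From the series, [(v - 3)^4] q = -1/324; multiply by 4! = 24 to get -2/27.

-2/27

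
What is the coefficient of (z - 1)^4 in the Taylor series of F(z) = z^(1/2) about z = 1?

Apply the Taylor formula c_k = f^(k)(a)/k!.
F(1) = 1
F′(1) = 1/2
F′′(1) = -1/4
F′′′(1) = 3/8
F^(4)(1) = -15/16
Dividing each by k! gives the coefficients c_0, ..., c_4.

-5/128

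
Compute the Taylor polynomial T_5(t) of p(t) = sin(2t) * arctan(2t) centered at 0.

Expand each factor separately, then convolve coefficients.
[t^0] = 0;  [t^1] = 0;  [t^2] = 4;  [t^3] = 0;  [t^4] = -8;  [t^5] = 0.

-8*t^4 + 4*t^2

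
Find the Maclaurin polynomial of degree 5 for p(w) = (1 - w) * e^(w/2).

Shift and add copies of the series according to the polynomial's terms.
[w^0] = 1;  [w^1] = -1/2;  [w^2] = -3/8;  [w^3] = -5/48;  [w^4] = -7/384;  [w^5] = -3/1280.

-3*w^5/1280 - 7*w^4/384 - 5*w^3/48 - 3*w^2/8 - w/2 + 1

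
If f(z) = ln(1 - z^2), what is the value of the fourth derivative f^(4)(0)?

The coefficient of z^4 in the expansion is -1/2, so f^(4)(0) = 4! * (-1/2) = -12.

-12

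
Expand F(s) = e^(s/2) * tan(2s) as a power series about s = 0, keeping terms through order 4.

11*s^4/8 + 35*s^3/12 + s^2 + 2*s

Write out both Maclaurin series and multiply, keeping only the needed powers.
[s^0] = 0;  [s^1] = 2;  [s^2] = 1;  [s^3] = 35/12;  [s^4] = 11/8.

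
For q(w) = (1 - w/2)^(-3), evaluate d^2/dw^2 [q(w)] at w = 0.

The coefficient of w^2 in the expansion is 3/2, so q′′(0) = 2! * (3/2) = 3.

3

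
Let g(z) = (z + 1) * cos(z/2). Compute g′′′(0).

-3/4

Multiply each power in the prefactor through the base expansion.
The coefficient of z^3 in the expansion is -1/8, so g′′′(0) = 3! * (-1/8) = -3/4.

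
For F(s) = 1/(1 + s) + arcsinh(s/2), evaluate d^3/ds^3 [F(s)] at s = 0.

Combine the two series term by term.
The coefficient of s^3 in the expansion is -49/48, so F′′′(0) = 3! * (-49/48) = -49/8.

-49/8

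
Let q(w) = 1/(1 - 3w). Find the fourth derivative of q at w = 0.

1944

From the series, [w^4] q = 81; multiply by 4! = 24 to get 1944.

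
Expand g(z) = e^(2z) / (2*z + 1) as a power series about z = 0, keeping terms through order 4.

Multiply the numerator's expansion by the denominator's geometric series.
g(0) = 1
g′(0) = 0
g′′(0) = 4
g′′′(0) = -16
g^(4)(0) = 144

6*z^4 - 8*z^3/3 + 2*z^2 + 1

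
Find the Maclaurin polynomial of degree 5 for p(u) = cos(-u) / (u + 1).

-13*u^5/24 + 13*u^4/24 - u^3/2 + u^2/2 - u + 1

Use 1/(1 - r) = Σ r^k on the denominator, then take the Cauchy product.
p(0) = 1
p′(0) = -1
p′′(0) = 1
p′′′(0) = -3
p^(4)(0) = 13
p^(5)(0) = -65
Dividing each by k! gives the coefficients c_0, ..., c_5.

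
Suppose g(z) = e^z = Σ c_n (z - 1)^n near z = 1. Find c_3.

e/6

[(z - 1)^0] = e;  [(z - 1)^1] = e;  [(z - 1)^2] = e/2;  [(z - 1)^3] = e/6.
So c_3 = g′′′(1)/3! = e/6.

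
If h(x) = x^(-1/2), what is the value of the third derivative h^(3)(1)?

-15/8

The coefficient of (x - 1)^3 in the expansion is -5/16, so h′′′(1) = 3! * (-5/16) = -15/8.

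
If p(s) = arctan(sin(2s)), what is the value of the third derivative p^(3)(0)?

Substitute the inner expansion into the outer series and collect powers.
The coefficient of s^3 in the expansion is -4, so p′′′(0) = 3! * (-4) = -24.

-24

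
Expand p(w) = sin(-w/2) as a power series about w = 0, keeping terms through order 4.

w^3/48 - w/2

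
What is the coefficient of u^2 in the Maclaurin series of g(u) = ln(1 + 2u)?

-2

Differentiate repeatedly and evaluate at the center.
g(0) = 0
g′(0) = 2
g′′(0) = -4
Dividing each by k! gives the coefficients c_0, ..., c_2.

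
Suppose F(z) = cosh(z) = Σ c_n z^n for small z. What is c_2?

F(0) = 1
F′(0) = 0
F′′(0) = 1
So c_2 = F′′(0)/2! = 1/2.

1/2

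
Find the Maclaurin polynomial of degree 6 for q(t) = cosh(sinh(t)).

37*t^6/720 + 5*t^4/24 + t^2/2 + 1

Let u equal the inner series; expand the outer function in u and truncate.
q(0) = 1
q′(0) = 0
q′′(0) = 1
q′′′(0) = 0
q^(4)(0) = 5
q^(5)(0) = 0
q^(6)(0) = 37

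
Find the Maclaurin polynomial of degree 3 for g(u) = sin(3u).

-9*u^3/2 + 3*u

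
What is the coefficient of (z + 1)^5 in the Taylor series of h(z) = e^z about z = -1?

e^(-1)/120

[(z + 1)^0] = e^(-1);  [(z + 1)^1] = e^(-1);  [(z + 1)^2] = e^(-1)/2;  [(z + 1)^3] = e^(-1)/6;  [(z + 1)^4] = e^(-1)/24;  [(z + 1)^5] = e^(-1)/120.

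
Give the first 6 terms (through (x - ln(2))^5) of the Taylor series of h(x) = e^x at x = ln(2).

h(ln(2)) = 2
h′(ln(2)) = 2
h′′(ln(2)) = 2
h′′′(ln(2)) = 2
h^(4)(ln(2)) = 2
h^(5)(ln(2)) = 2

(x - ln(2))^5/60 + (x - ln(2))^4/12 + (x - ln(2))^3/3 + (x - ln(2))^2 + 2*(x - ln(2)) + 2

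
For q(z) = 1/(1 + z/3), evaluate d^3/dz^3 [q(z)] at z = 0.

-2/9

The coefficient of z^3 in the expansion is -1/27, so q′′′(0) = 3! * (-1/27) = -2/9.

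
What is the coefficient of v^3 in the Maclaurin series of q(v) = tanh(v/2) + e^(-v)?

Add the two expansions coefficient-wise.
q(0) = 1
q′(0) = -1/2
q′′(0) = 1
q′′′(0) = -5/4

-5/24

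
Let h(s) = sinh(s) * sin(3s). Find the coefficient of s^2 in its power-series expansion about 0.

3

Expand each factor separately, then convolve coefficients.
[s^0] = 0;  [s^1] = 0;  [s^2] = 3.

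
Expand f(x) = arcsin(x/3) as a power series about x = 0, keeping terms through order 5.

x^5/3240 + x^3/162 + x/3

f(0) = 0
f′(0) = 1/3
f′′(0) = 0
f′′′(0) = 1/27
f^(4)(0) = 0
f^(5)(0) = 1/27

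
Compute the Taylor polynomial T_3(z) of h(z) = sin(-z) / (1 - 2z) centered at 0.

-23*z^3/6 - 2*z^2 - z

Write out both Maclaurin series and multiply, keeping only the needed powers.
h(0) = 0
h′(0) = -1
h′′(0) = -4
h′′′(0) = -23
The Taylor polynomial is Σ h^(k)(0)/k! · z^k.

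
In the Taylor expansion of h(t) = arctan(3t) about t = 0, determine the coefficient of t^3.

Differentiate repeatedly and evaluate at the center.
h(0) = 0
h′(0) = 3
h′′(0) = 0
h′′′(0) = -54
So c_3 = h′′′(0)/3! = -9.

-9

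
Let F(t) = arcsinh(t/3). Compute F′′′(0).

-1/27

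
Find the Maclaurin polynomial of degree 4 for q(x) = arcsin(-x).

-x^3/6 - x

Compute the successive derivatives at the expansion point and divide by k!.
[x^0] = 0;  [x^1] = -1;  [x^2] = 0;  [x^3] = -1/6;  [x^4] = 0.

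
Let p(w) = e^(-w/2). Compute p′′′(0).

-1/8

From the series, [w^3] p = -1/48; multiply by 3! = 6 to get -1/8.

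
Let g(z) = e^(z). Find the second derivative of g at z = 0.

1

The coefficient of z^2 in the expansion is 1/2, so g′′(0) = 2! * (1/2) = 1.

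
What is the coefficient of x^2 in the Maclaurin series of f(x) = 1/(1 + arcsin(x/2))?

Let u equal the inner series; expand the outer function in u and truncate.
f(0) = 1
f′(0) = -1/2
f′′(0) = 1/2
Then c_k = f^(k)(0)/k! gives each Taylor coefficient.

1/4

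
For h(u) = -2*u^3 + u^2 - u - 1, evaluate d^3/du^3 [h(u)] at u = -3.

-12

The coefficient of (u + 3)^3 in the expansion is -2, so h′′′(-3) = 3! * (-2) = -12.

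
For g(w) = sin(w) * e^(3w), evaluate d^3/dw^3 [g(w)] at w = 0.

26

Multiply the two series term by term and collect like powers.
The coefficient of w^3 in the expansion is 13/3, so g′′′(0) = 3! * (13/3) = 26.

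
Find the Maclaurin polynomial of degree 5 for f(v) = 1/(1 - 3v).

243*v^5 + 81*v^4 + 27*v^3 + 9*v^2 + 3*v + 1

Apply the Taylor formula c_k = f^(k)(a)/k!.
[v^0] = 1;  [v^1] = 3;  [v^2] = 9;  [v^3] = 27;  [v^4] = 81;  [v^5] = 243.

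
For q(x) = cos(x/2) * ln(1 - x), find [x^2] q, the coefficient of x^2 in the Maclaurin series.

Write out both Maclaurin series and multiply, keeping only the needed powers.
[x^0] = 0;  [x^1] = -1;  [x^2] = -1/2.
So c_2 = q′′(0)/2! = -1/2.

-1/2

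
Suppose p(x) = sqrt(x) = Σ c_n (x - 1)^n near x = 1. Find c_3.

Differentiate repeatedly and evaluate at the center.
[(x - 1)^0] = 1;  [(x - 1)^1] = 1/2;  [(x - 1)^2] = -1/8;  [(x - 1)^3] = 1/16.

1/16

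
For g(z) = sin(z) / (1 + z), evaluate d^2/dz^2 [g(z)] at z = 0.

Expand each factor separately, then convolve coefficients.
The coefficient of z^2 in the expansion is -1, so g′′(0) = 2! * (-1) = -2.

-2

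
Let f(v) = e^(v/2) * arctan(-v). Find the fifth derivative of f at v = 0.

Multiply the two series term by term and collect like powers.
From the series, [v^5] f = -103/640; multiply by 5! = 120 to get -309/16.

-309/16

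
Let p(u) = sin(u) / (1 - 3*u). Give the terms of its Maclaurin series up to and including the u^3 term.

Expand 1/(denominator) as a geometric series and multiply by the numerator's series.
p(0) = 0
p′(0) = 1
p′′(0) = 6
p′′′(0) = 53
Dividing each by k! gives the coefficients c_0, ..., c_3.

53*u^3/6 + 3*u^2 + u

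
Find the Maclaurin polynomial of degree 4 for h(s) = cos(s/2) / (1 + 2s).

Write out both Maclaurin series and multiply, keeping only the needed powers.
h(0) = 1
h′(0) = -2
h′′(0) = 31/4
h′′′(0) = -93/2
h^(4)(0) = 5953/16

5953*s^4/384 - 31*s^3/4 + 31*s^2/8 - 2*s + 1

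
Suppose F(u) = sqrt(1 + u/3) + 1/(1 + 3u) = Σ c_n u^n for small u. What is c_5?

-15116537/62208

Combine the two series term by term.
F(0) = 2
F′(0) = -17/6
F′′(0) = 647/36
F′′′(0) = -11663/72
F^(4)(0) = 839803/432
F^(5)(0) = -75582685/2592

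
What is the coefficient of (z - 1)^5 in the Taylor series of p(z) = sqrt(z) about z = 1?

7/256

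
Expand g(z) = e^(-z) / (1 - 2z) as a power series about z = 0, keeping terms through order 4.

233*z^4/24 + 29*z^3/6 + 5*z^2/2 + z + 1

Expand each factor separately, then convolve coefficients.
g(0) = 1
g′(0) = 1
g′′(0) = 5
g′′′(0) = 29
g^(4)(0) = 233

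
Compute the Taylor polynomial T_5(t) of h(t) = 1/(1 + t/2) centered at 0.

[t^0] = 1;  [t^1] = -1/2;  [t^2] = 1/4;  [t^3] = -1/8;  [t^4] = 1/16;  [t^5] = -1/32.

-t^5/32 + t^4/16 - t^3/8 + t^2/4 - t/2 + 1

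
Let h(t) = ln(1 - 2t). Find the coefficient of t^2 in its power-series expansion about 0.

Compute the successive derivatives at the expansion point and divide by k!.
h(0) = 0
h′(0) = -2
h′′(0) = -4
So c_2 = h′′(0)/2! = -2.

-2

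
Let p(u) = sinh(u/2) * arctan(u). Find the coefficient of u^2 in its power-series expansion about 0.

1/2

Write out both Maclaurin series and multiply, keeping only the needed powers.
p(0) = 0
p′(0) = 0
p′′(0) = 1
Dividing each by k! gives the coefficients c_0, ..., c_2.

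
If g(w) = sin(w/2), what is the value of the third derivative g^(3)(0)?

Apply the Taylor formula c_k = f^(k)(a)/k!.
From the series, [w^3] g = -1/48; multiply by 3! = 6 to get -1/8.

-1/8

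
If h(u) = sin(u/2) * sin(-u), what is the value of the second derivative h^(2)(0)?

-1

Take the Cauchy product of the two expansions.
From the series, [u^2] h = -1/2; multiply by 2! = 2 to get -1.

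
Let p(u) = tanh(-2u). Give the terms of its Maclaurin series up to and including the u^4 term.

[u^0] = 0;  [u^1] = -2;  [u^2] = 0;  [u^3] = 8/3;  [u^4] = 0.

8*u^3/3 - 2*u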